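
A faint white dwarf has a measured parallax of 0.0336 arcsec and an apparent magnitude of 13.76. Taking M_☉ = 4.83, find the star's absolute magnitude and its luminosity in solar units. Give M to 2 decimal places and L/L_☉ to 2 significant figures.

M ≈ 11.39; L/L_☉ ≈ 2.4×10^-3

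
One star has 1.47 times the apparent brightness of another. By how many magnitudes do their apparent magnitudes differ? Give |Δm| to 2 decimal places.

|Δm| ≈ 0.42

Pogson: Δm = −2.5 log₁₀(ratio) = −2.5 log₁₀(1.47) = −2.5 × 0.1673 = -0.418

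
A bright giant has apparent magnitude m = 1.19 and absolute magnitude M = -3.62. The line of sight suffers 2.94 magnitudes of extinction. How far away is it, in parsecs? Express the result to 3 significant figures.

d ≈ 23.7 pc

m − M = 5 log₁₀(d/10 pc) + A  ⇒  1.19 − (-3.62) − 2.94 = 5 log₁₀(d/10)
1.870 = 5 log₁₀(d/10)
log₁₀ d = (m − M − A)/5 + 1 = 1.3740
d = 10^1.3740 = 23.66 pc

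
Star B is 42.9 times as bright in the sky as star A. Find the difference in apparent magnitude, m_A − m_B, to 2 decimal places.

Pogson: Δm = −2.5 log₁₀(ratio) = −2.5 log₁₀(42.9) = −2.5 × 1.6325 = -4.081
Star B is brighter so has the smaller magnitude: m_A − m_B is positive.

m_A − m_B ≈ 4.08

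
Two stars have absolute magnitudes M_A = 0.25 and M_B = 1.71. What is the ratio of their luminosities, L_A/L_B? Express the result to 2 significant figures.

L_A/L_B ≈ 3.8

ΔM = M_A − M_B = -1.46
L_A/L_B = 10^(−0.4 ΔM) = 10^0.584 = 3.837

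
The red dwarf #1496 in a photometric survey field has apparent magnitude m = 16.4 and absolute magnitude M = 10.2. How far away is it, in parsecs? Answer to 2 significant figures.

d ≈ 170 pc

Distance modulus: m − M = 16.4 − (10.2) = 6.200
m − M = 5 log₁₀ d − 5
log₁₀ d = (m − M)/5 + 1 = 2.2400
d = 10^2.2400 = 173.8 pc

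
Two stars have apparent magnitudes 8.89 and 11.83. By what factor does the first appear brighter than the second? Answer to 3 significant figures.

15.0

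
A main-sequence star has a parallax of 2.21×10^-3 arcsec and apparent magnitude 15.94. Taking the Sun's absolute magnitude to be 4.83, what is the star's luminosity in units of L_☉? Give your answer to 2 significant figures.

L/L_☉ ≈ 0.074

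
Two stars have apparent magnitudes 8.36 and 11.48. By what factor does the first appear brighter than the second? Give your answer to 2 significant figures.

Magnitude difference = -3.12
Flux ratio = 10^(−0.4 Δm) = 10^(−0.4 × -3.12) = 10^1.248 = 17.70

18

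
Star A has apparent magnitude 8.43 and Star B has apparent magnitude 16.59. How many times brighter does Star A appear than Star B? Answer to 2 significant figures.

Magnitude difference = -8.16
Flux ratio = 10^(−0.4 Δm) = 10^(−0.4 × -8.16) = 10^3.264 = 1837

1800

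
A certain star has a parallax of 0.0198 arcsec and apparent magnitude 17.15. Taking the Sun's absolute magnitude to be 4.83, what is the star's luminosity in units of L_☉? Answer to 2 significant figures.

d = 1/p = 1/0.0198″ = 50.51 pc
M = m − 5 log₁₀ d + 5 = 17.15 − 5·1.7033 + 5 = 13.633
M − M_☉ = 13.633 − 4.83 = 8.803
L/L_☉ = 10^(−0.4 × 8.803) = 3.011×10^-4

L/L_☉ ≈ 3.0×10^-4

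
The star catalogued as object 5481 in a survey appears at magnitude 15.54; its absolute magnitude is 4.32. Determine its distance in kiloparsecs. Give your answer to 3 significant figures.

d ≈ 1.75 kpc

Distance modulus: m − M = 15.54 − (4.32) = 11.220
m − M = 5 log₁₀ d − 5
log₁₀ d = (m − M)/5 + 1 = 3.2440
d = 10^3.2440 = 1754 pc
= 1.754 kpc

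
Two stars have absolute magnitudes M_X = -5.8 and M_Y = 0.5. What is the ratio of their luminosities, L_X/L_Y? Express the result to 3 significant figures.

L_X/L_Y ≈ 331

ΔM = M_X − M_Y = -6.3
L_X/L_Y = 10^(−0.4 ΔM) = 10^2.520 = 331.1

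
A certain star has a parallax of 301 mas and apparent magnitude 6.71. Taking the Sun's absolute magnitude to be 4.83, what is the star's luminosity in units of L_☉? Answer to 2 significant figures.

L/L_☉ ≈ 0.020

d = 1/p = 1000/301 mas = 3.322 pc
M = m − 5 log₁₀ d + 5 = 6.71 − 5·0.5214 + 5 = 9.103
M − M_☉ = 9.103 − 4.83 = 4.273
L/L_☉ = 10^(−0.4 × 4.273) = 0.01954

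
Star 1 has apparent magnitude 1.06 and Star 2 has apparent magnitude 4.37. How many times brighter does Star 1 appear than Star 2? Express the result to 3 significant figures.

21.1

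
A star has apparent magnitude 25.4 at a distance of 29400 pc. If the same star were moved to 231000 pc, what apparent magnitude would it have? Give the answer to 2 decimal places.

m ≈ 29.88

Flux ∝ 1/d², so Δm = 5 log₁₀(d₂/d₁) = 5 log₁₀(231000/29400) = 4.476
m₂ = m₁ + Δm = 25.4 + (4.476) = 29.876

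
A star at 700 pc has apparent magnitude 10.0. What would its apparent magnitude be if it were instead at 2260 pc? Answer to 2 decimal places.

m ≈ 12.55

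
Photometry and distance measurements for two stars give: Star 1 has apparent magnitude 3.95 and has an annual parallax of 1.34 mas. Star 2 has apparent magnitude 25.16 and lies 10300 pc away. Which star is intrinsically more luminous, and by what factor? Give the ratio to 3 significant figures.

Star 1 is more luminous, by a factor of 1.60×10^6.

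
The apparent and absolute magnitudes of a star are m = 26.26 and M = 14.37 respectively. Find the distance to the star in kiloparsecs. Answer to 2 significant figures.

d ≈ 2.4 kpc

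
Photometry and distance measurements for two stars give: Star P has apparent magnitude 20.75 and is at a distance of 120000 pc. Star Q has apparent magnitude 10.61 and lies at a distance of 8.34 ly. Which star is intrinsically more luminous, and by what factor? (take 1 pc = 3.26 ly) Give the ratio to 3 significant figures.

Star P is more luminous, by a factor of 193000.

Star P: M = m − 5 log₁₀ d + 5 = 20.75 − 5·5.0792 + 5 = 0.354
Star Q: d = 8.34 ly / 3.26 = 2.558 pc
Star Q: M = m − 5 log₁₀ d + 5 = 10.61 − 5·0.4079 + 5 = 13.570
ΔM = M_P − M_Q = 0.354 − (13.570) = -13.216; smaller M is more luminous → Star P.
L ratio = 10^(0.4 |ΔM|) = 10^5.286 = 193400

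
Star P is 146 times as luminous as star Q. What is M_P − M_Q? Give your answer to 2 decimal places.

Pogson: ΔM = −2.5 log₁₀(ratio) = −2.5 log₁₀(146) = −2.5 × 2.1644 = -5.411
Star P is brighter, so it has the smaller magnitude: the difference is negative.

M_P − M_Q ≈ -5.41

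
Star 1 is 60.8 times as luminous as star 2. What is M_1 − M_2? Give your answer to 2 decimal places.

M_1 − M_2 ≈ -4.46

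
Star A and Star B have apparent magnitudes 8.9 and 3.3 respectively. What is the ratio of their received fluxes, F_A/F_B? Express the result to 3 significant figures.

Magnitude difference = 5.6
Flux ratio = 10^(−0.4 Δm) = 10^(−0.4 × 5.6) = 10^-2.240 = 5.754×10^-3

F_A/F_B ≈ 5.75×10^-3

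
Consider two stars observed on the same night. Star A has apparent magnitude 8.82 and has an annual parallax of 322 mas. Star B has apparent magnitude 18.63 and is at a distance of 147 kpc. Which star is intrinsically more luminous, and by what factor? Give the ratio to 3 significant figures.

Star A: p = 322 mas = 0.322″ → d = 1/p = 3.106 pc
Star A: M = m − 5 log₁₀ d + 5 = 8.82 − 5·0.4921 + 5 = 11.359
Star B: d = 147 kpc = 147000 pc
Star B: M = m − 5 log₁₀ d + 5 = 18.63 − 5·5.1673 + 5 = -2.207
ΔM = M_A − M_B = 11.359 − (-2.207) = 13.566; smaller M is more luminous → Star B.
L ratio = 10^(0.4 |ΔM|) = 10^5.426 = 266900

Star B is more luminous, by a factor of 267000.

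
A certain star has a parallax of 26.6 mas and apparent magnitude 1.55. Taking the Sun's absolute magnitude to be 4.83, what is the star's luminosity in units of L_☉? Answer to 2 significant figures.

d = 1/p = 1000/26.6 mas = 37.59 pc
M = m − 5 log₁₀ d + 5 = 1.55 − 5·1.5751 + 5 = -1.326
M − M_☉ = -1.326 − 4.83 = -6.156
L/L_☉ = 10^(−0.4 × -6.156) = 289.9

L/L_☉ ≈ 290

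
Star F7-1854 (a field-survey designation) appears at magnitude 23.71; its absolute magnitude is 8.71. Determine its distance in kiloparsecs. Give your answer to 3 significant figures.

Distance modulus: m − M = 23.71 − (8.71) = 15.000
m − M = 5 log₁₀ d − 5
log₁₀ d = (m − M)/5 + 1 = 4.0000
d = 10^4.0000 = 10000 pc
= 10.00 kpc

d ≈ 10.0 kpc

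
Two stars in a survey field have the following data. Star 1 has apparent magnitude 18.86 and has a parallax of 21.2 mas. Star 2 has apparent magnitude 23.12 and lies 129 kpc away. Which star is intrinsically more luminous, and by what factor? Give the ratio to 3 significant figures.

Star 1: p = 21.2 mas = 0.0212″ → d = 1/p = 47.17 pc
Star 1: M = m − 5 log₁₀ d + 5 = 18.86 − 5·1.6737 + 5 = 15.492
Star 2: d = 129 kpc = 129000 pc
Star 2: M = m − 5 log₁₀ d + 5 = 23.12 − 5·5.1106 + 5 = 2.567
ΔM = M_1 − M_2 = 15.492 − (2.567) = 12.925; smaller M is more luminous → Star 2.
L ratio = 10^(0.4 |ΔM|) = 10^5.170 = 147900

Star 2 is more luminous, by a factor of 148000.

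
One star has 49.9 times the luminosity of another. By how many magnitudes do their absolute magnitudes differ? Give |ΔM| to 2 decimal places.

Pogson: ΔM = −2.5 log₁₀(ratio) = −2.5 log₁₀(49.9) = −2.5 × 1.6981 = -4.245

|ΔM| ≈ 4.25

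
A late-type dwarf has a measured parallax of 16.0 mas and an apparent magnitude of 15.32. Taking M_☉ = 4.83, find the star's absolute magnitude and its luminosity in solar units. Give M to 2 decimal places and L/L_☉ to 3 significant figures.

M ≈ 11.34; L/L_☉ ≈ 2.49×10^-3

d = 1/p = 1000/16.0 mas = 62.50 pc
M = m − 5 log₁₀ d + 5 = 15.32 − 5·1.7959 + 5 = 11.341
M − M_☉ = 11.341 − 4.83 = 6.511
L/L_☉ = 10^(−0.4 × 6.511) = 2.487×10^-3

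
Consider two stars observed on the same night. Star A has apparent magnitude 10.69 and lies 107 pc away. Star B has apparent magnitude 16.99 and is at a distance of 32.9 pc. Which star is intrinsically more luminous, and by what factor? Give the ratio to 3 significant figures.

Star A is more luminous, by a factor of 3500.

Star A: M = m − 5 log₁₀ d + 5 = 10.69 − 5·2.0294 + 5 = 5.543
Star B: M = m − 5 log₁₀ d + 5 = 16.99 − 5·1.5172 + 5 = 14.404
ΔM = M_A − M_B = 5.543 − (14.404) = -8.861; smaller M is more luminous → Star A.
L ratio = 10^(0.4 |ΔM|) = 10^3.544 = 3502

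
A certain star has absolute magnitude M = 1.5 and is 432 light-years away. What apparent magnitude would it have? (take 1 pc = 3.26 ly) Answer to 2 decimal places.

m ≈ 7.11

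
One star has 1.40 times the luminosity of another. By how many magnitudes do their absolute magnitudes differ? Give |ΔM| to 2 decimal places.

Pogson: ΔM = −2.5 log₁₀(ratio) = −2.5 log₁₀(1.40) = −2.5 × 0.1461 = -0.365

|ΔM| ≈ 0.37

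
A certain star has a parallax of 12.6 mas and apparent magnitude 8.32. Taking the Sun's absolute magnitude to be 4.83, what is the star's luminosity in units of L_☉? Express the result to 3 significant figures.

d = 1/p = 1000/12.6 mas = 79.37 pc
M = m − 5 log₁₀ d + 5 = 8.32 − 5·1.8996 + 5 = 3.822
M − M_☉ = 3.822 − 4.83 = -1.008
L/L_☉ = 10^(−0.4 × -1.008) = 2.531

L/L_☉ ≈ 2.53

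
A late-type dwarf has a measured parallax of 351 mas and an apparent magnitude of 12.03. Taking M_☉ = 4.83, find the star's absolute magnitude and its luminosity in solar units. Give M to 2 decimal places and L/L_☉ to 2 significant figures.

d = 1/p = 1000/351 mas = 2.849 pc
M = m − 5 log₁₀ d + 5 = 12.03 − 5·0.4547 + 5 = 14.757
M − M_☉ = 14.757 − 4.83 = 9.927
L/L_☉ = 10^(−0.4 × 9.927) = 1.070×10^-4

M ≈ 14.76; L/L_☉ ≈ 1.1×10^-4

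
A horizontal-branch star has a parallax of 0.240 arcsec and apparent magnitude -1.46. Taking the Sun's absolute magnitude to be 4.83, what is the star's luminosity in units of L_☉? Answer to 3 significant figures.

L/L_☉ ≈ 57.0

d = 1/p = 1/0.240″ = 4.167 pc
M = m − 5 log₁₀ d + 5 = -1.46 − 5·0.6198 + 5 = 0.441
M − M_☉ = 0.441 − 4.83 = -4.389
L/L_☉ = 10^(−0.4 × -4.389) = 56.96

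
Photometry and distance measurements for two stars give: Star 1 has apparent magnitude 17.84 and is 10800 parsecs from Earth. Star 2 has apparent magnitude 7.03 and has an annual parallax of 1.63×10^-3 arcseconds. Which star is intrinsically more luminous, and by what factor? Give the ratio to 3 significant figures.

Star 2 is more luminous, by a factor of 68.0.

Star 1: M = m − 5 log₁₀ d + 5 = 17.84 − 5·4.0334 + 5 = 2.673
Star 2: d = 1/p = 1/1.63×10^-3″ = 613.5 pc
Star 2: M = m − 5 log₁₀ d + 5 = 7.03 − 5·2.7878 + 5 = -1.909
ΔM = M_1 − M_2 = 2.673 − (-1.909) = 4.582; smaller M is more luminous → Star 2.
L ratio = 10^(0.4 |ΔM|) = 10^1.833 = 68.04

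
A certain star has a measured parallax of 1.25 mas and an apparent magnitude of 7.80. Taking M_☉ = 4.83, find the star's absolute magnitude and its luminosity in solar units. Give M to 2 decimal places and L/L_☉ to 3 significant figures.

d = 1/p = 1000/1.25 mas = 800.0 pc
M = m − 5 log₁₀ d + 5 = 7.80 − 5·2.9031 + 5 = -1.715
M − M_☉ = -1.715 − 4.83 = -6.545
L/L_☉ = 10^(−0.4 × -6.545) = 415.1

M ≈ -1.72; L/L_☉ ≈ 415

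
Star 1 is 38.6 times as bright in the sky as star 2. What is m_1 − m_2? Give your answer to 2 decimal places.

m_1 − m_2 ≈ -3.97

Pogson: Δm = −2.5 log₁₀(ratio) = −2.5 log₁₀(38.6) = −2.5 × 1.5866 = -3.966
Star 1 is brighter, so it has the smaller magnitude: the difference is negative.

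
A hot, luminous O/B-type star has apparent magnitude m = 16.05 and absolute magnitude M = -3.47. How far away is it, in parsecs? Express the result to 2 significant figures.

d ≈ 80000 pc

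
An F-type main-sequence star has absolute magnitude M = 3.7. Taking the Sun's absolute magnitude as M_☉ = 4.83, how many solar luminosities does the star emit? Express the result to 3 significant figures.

M − M_☉ = 3.7 − 4.83 = -1.130
L/L_☉ = 10^(−0.4 (M − M_☉)) = 10^0.452 = 2.831

L/L_☉ ≈ 2.83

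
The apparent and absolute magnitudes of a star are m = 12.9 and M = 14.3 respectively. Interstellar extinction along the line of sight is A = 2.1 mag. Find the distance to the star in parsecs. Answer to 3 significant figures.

m − M = 5 log₁₀(d/10 pc) + A  ⇒  12.9 − (14.3) − 2.1 = 5 log₁₀(d/10)
-3.500 = 5 log₁₀(d/10)
log₁₀ d = (m − M − A)/5 + 1 = 0.3000
d = 10^0.3000 = 1.995 pc

d ≈ 2.00 pc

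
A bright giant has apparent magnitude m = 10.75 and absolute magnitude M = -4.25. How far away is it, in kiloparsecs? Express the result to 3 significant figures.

d ≈ 10.0 kpc

μ = m − M = 15.000
m − M = 5 log₁₀ d − 5
log₁₀ d = (m − M)/5 + 1 = 4.0000
d = 10^4.0000 = 10000 pc
= 10.00 kpc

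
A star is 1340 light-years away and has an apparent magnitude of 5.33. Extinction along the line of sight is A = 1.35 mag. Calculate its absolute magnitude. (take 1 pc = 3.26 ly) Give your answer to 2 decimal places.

M ≈ -4.09

d = 1340 ly / 3.26 = 411.0 pc
5 log₁₀(d/10 pc) = 5 log₁₀(411.0) − 5 = 8.069
M = m − 5 log₁₀(d/10) − A = 5.33 − 8.069 − 1.35 = -4.089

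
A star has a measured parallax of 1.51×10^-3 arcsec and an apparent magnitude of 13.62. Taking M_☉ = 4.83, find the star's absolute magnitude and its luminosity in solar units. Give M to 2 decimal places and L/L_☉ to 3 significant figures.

d = 1/p = 1/1.51×10^-3″ = 662.3 pc
M = m − 5 log₁₀ d + 5 = 13.62 − 5·2.8210 + 5 = 4.515
M − M_☉ = 4.515 − 4.83 = -0.315
L/L_☉ = 10^(−0.4 × -0.315) = 1.337

M ≈ 4.51; L/L_☉ ≈ 1.34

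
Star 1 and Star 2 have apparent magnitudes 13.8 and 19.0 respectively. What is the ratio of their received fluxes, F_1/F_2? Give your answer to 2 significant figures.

F_1/F_2 ≈ 120

Δm = 13.8 − (19.0) = -5.2
Flux ratio = 10^(−0.4 Δm) = 10^(−0.4 × -5.2) = 10^2.080 = 120.2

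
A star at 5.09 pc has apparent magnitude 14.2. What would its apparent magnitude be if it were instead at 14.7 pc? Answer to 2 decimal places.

Flux ∝ 1/d², so Δm = 5 log₁₀(d₂/d₁) = 5 log₁₀(14.7/5.09) = 2.303
m₂ = m₁ + Δm = 14.2 + (2.303) = 16.503

m ≈ 16.50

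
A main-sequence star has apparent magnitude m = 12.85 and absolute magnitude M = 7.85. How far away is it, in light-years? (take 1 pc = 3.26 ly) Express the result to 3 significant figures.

d ≈ 326 ly

μ = m − M = 5.000
m − M = 5 log₁₀ d − 5
log₁₀ d = (m − M)/5 + 1 = 2.0000
d = 10^2.0000 = 100.0 pc
= 326.0 ly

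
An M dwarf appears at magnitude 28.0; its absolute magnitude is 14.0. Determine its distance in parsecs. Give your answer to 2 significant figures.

d ≈ 6300 pc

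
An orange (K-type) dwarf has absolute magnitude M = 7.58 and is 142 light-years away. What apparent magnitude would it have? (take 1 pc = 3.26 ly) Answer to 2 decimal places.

d = 142 ly / 3.26 = 43.56 pc
m = M + 5 log₁₀ d − 5 = 7.58 + 5·1.6391 − 5 = 10.775

m ≈ 10.78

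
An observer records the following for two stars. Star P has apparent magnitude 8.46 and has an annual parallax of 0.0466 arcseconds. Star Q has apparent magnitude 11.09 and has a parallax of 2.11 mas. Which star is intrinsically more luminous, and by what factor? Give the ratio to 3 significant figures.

Star P: d = 1/p = 1/0.0466″ = 21.46 pc
Star P: M = m − 5 log₁₀ d + 5 = 8.46 − 5·1.3316 + 5 = 6.802
Star Q: p = 2.11 mas = 2.11×10^-3″ → d = 1/p = 473.9 pc
Star Q: M = m − 5 log₁₀ d + 5 = 11.09 − 5·2.6757 + 5 = 2.711
ΔM = M_P − M_Q = 6.802 − (2.711) = 4.091; smaller M is more luminous → Star Q.
L ratio = 10^(0.4 |ΔM|) = 10^1.636 = 43.27

Star Q is more luminous, by a factor of 43.3.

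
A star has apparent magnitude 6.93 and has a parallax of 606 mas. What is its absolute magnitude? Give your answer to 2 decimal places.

M ≈ 10.84

p = 606 mas = 0.606″ → d = 1/p = 1.650 pc
5 log₁₀(d/10 pc) = 5 log₁₀(1.650) − 5 = -3.912
M = m − 5 log₁₀(d/10) = 6.93 + 3.912 = 10.842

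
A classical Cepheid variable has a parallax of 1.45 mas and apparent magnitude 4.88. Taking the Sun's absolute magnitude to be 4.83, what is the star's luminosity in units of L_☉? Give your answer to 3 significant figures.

L/L_☉ ≈ 4540

d = 1/p = 1000/1.45 mas = 689.7 pc
M = m − 5 log₁₀ d + 5 = 4.88 − 5·2.8386 + 5 = -4.313
M − M_☉ = -4.313 − 4.83 = -9.143
L/L_☉ = 10^(−0.4 × -9.143) = 4542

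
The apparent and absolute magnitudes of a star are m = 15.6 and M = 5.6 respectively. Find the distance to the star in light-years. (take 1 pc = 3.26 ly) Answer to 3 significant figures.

d ≈ 3260 ly

Distance modulus: m − M = 15.6 − (5.6) = 10.000
m − M = 5 log₁₀ d − 5
log₁₀ d = (m − M)/5 + 1 = 3.0000
d = 10^3.0000 = 1000 pc
= 3260 ly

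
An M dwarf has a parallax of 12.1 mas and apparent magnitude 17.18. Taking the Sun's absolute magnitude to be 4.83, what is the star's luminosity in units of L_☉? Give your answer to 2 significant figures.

L/L_☉ ≈ 7.8×10^-4

d = 1/p = 1000/12.1 mas = 82.64 pc
M = m − 5 log₁₀ d + 5 = 17.18 − 5·1.9172 + 5 = 12.594
M − M_☉ = 12.594 − 4.83 = 7.764
L/L_☉ = 10^(−0.4 × 7.764) = 7.842×10^-4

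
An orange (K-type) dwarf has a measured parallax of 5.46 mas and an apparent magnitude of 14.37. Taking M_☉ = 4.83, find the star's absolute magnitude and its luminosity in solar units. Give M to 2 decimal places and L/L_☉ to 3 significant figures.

d = 1/p = 1000/5.46 mas = 183.2 pc
M = m − 5 log₁₀ d + 5 = 14.37 − 5·2.2628 + 5 = 8.056
M − M_☉ = 8.056 − 4.83 = 3.226
L/L_☉ = 10^(−0.4 × 3.226) = 0.05124

M ≈ 8.06; L/L_☉ ≈ 0.0512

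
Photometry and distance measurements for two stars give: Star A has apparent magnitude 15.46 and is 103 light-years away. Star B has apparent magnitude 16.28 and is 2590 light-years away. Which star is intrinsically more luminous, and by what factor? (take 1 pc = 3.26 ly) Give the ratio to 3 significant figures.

Star B is more luminous, by a factor of 297.

Star A: d = 103 ly / 3.26 = 31.60 pc
Star A: M = m − 5 log₁₀ d + 5 = 15.46 − 5·1.4996 + 5 = 12.962
Star B: d = 2590 ly / 3.26 = 794.5 pc
Star B: M = m − 5 log₁₀ d + 5 = 16.28 − 5·2.9001 + 5 = 6.780
ΔM = M_A − M_B = 12.962 − (6.780) = 6.182; smaller M is more luminous → Star B.
L ratio = 10^(0.4 |ΔM|) = 10^2.473 = 297.1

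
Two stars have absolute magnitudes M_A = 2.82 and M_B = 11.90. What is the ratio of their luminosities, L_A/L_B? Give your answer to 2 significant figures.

L_A/L_B ≈ 4300

ΔM = M_A − M_B = -9.08
L_A/L_B = 10^(−0.4 ΔM) = 10^3.632 = 4285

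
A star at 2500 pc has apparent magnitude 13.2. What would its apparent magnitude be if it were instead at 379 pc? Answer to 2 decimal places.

m ≈ 9.10

Flux ∝ 1/d², so Δm = 5 log₁₀(d₂/d₁) = 5 log₁₀(379/2500) = -4.097
m₂ = m₁ + Δm = 13.2 + (-4.097) = 9.103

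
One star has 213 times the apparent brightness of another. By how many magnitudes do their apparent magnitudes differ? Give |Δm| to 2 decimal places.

|Δm| ≈ 5.82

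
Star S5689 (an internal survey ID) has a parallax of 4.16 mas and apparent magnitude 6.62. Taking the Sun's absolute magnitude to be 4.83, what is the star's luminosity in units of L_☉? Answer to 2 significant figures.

L/L_☉ ≈ 110

d = 1/p = 1000/4.16 mas = 240.4 pc
M = m − 5 log₁₀ d + 5 = 6.62 − 5·2.3809 + 5 = -0.285
M − M_☉ = -0.285 − 4.83 = -5.115
L/L_☉ = 10^(−0.4 × -5.115) = 111.1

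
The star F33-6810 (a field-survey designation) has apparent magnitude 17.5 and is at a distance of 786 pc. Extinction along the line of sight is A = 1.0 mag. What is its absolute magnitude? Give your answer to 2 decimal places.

M ≈ 7.02

5 log₁₀(d/10 pc) = 5 log₁₀(786.0) − 5 = 9.477
M = m − 5 log₁₀(d/10) − A = 17.5 − 9.477 − 1.0 = 7.023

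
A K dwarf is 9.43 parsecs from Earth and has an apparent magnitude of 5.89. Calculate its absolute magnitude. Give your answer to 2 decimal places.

M ≈ 6.02

5 log₁₀(d/10 pc) = 5 log₁₀(9.430) − 5 = -0.127
M = m − 5 log₁₀(d/10) = 5.89 + 0.127 = 6.017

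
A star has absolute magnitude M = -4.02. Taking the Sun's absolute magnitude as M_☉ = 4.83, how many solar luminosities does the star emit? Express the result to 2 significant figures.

M − M_☉ = -4.02 − 4.83 = -8.850
L/L_☉ = 10^(−0.4 (M − M_☉)) = 10^3.540 = 3467

L/L_☉ ≈ 3500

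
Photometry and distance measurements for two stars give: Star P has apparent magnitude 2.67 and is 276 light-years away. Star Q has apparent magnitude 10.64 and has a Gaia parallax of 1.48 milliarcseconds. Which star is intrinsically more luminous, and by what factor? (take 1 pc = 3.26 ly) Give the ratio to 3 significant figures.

Star P: d = 276 ly / 3.26 = 84.66 pc
Star P: M = m − 5 log₁₀ d + 5 = 2.67 − 5·1.9277 + 5 = -1.968
Star Q: p = 1.48 mas = 1.48×10^-3″ → d = 1/p = 675.7 pc
Star Q: M = m − 5 log₁₀ d + 5 = 10.64 − 5·2.8297 + 5 = 1.491
ΔM = M_P − M_Q = -1.968 − (1.491) = -3.460; smaller M is more luminous → Star P.
L ratio = 10^(0.4 |ΔM|) = 10^1.384 = 24.21

Star P is more luminous, by a factor of 24.2.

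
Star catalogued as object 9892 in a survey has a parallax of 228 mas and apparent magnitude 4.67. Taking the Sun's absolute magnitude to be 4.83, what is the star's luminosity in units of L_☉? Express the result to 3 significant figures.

L/L_☉ ≈ 0.223

d = 1/p = 1000/228 mas = 4.386 pc
M = m − 5 log₁₀ d + 5 = 4.67 − 5·0.6421 + 5 = 6.460
M − M_☉ = 6.460 − 4.83 = 1.630
L/L_☉ = 10^(−0.4 × 1.630) = 0.2229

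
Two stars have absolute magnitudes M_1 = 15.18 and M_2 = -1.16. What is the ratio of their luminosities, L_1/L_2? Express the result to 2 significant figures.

L_1/L_2 ≈ 2.9×10^-7

ΔM = M_1 − M_2 = 16.34
L_1/L_2 = 10^(−0.4 ΔM) = 10^-6.536 = 2.911×10^-7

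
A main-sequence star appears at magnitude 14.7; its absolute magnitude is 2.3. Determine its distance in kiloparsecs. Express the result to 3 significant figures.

d ≈ 3.02 kpc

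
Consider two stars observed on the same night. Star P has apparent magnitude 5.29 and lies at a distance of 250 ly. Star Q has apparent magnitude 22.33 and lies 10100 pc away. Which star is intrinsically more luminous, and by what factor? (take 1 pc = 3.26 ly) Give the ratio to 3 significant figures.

Star P: d = 250 ly / 3.26 = 76.69 pc
Star P: M = m − 5 log₁₀ d + 5 = 5.29 − 5·1.8847 + 5 = 0.866
Star Q: M = m − 5 log₁₀ d + 5 = 22.33 − 5·4.0043 + 5 = 7.308
ΔM = M_P − M_Q = 0.866 − (7.308) = -6.442; smaller M is more luminous → Star P.
L ratio = 10^(0.4 |ΔM|) = 10^2.577 = 377.4

Star P is more luminous, by a factor of 377.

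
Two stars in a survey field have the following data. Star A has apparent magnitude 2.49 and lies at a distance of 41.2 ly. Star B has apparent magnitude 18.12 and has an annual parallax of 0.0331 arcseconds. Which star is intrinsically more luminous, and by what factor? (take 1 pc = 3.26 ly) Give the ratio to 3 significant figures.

Star A is more luminous, by a factor of 313000.

Star A: d = 41.2 ly / 3.26 = 12.64 pc
Star A: M = m − 5 log₁₀ d + 5 = 2.49 − 5·1.1017 + 5 = 1.982
Star B: d = 1/p = 1/0.0331″ = 30.21 pc
Star B: M = m − 5 log₁₀ d + 5 = 18.12 − 5·1.4802 + 5 = 15.719
ΔM = M_A − M_B = 1.982 − (15.719) = -13.738; smaller M is more luminous → Star A.
L ratio = 10^(0.4 |ΔM|) = 10^5.495 = 312600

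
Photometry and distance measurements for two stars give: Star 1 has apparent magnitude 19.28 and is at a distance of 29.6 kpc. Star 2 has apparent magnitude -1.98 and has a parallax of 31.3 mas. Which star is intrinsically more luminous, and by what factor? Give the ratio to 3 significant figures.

Star 2 is more luminous, by a factor of 372.

Star 1: d = 29.6 kpc = 29600 pc
Star 1: M = m − 5 log₁₀ d + 5 = 19.28 − 5·4.4713 + 5 = 1.924
Star 2: p = 31.3 mas = 0.0313″ → d = 1/p = 31.95 pc
Star 2: M = m − 5 log₁₀ d + 5 = -1.98 − 5·1.5045 + 5 = -4.502
ΔM = M_1 − M_2 = 1.924 − (-4.502) = 6.426; smaller M is more luminous → Star 2.
L ratio = 10^(0.4 |ΔM|) = 10^2.570 = 371.8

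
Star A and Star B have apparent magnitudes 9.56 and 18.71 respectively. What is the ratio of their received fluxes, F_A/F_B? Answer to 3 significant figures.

F_A/F_B ≈ 4570

Δm = 9.56 − (18.71) = -9.15
Flux ratio = 10^(−0.4 Δm) = 10^(−0.4 × -9.15) = 10^3.660 = 4571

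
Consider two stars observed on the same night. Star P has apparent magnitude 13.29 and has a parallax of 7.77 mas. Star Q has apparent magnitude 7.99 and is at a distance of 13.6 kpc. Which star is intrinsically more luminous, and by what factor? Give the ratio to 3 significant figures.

Star Q is more luminous, by a factor of 1.47×10^6.

Star P: p = 7.77 mas = 7.77×10^-3″ → d = 1/p = 128.7 pc
Star P: M = m − 5 log₁₀ d + 5 = 13.29 − 5·2.1096 + 5 = 7.742
Star Q: d = 13.6 kpc = 13600 pc
Star Q: M = m − 5 log₁₀ d + 5 = 7.99 − 5·4.1335 + 5 = -7.678
ΔM = M_P − M_Q = 7.742 − (-7.678) = 15.420; smaller M is more luminous → Star Q.
L ratio = 10^(0.4 |ΔM|) = 10^6.168 = 1.472×10^6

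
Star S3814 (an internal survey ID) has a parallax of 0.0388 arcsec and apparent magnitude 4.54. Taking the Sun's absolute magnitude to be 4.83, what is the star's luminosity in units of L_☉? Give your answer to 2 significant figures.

d = 1/p = 1/0.0388″ = 25.77 pc
M = m − 5 log₁₀ d + 5 = 4.54 − 5·1.4112 + 5 = 2.484
M − M_☉ = 2.484 − 4.83 = -2.346
L/L_☉ = 10^(−0.4 × -2.346) = 8.676

L/L_☉ ≈ 8.7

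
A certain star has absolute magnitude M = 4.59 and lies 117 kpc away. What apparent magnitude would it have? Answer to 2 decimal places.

m ≈ 24.93

d = 117 kpc = 117000 pc
m = M + 5 log₁₀ d − 5 = 4.59 + 5·5.0682 − 5 = 24.931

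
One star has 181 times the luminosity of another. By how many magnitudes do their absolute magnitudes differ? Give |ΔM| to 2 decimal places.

Pogson: ΔM = −2.5 log₁₀(ratio) = −2.5 log₁₀(181) = −2.5 × 2.2577 = -5.644

|ΔM| ≈ 5.64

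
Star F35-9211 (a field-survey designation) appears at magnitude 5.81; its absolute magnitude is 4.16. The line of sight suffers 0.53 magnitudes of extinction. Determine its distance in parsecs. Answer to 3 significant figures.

m − M = 5 log₁₀(d/10 pc) + A  ⇒  5.81 − (4.16) − 0.53 = 5 log₁₀(d/10)
1.120 = 5 log₁₀(d/10)
log₁₀ d = (m − M − A)/5 + 1 = 1.2240
d = 10^1.2240 = 16.75 pc

d ≈ 16.7 pc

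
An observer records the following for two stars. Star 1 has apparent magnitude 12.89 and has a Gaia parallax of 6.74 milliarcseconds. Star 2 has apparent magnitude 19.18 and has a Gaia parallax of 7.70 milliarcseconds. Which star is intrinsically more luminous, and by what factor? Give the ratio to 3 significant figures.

Star 1 is more luminous, by a factor of 428.

Star 1: p = 6.74 mas = 6.74×10^-3″ → d = 1/p = 148.4 pc
Star 1: M = m − 5 log₁₀ d + 5 = 12.89 − 5·2.1713 + 5 = 7.033
Star 2: p = 7.70 mas = 7.70×10^-3″ → d = 1/p = 129.9 pc
Star 2: M = m − 5 log₁₀ d + 5 = 19.18 − 5·2.1135 + 5 = 13.612
ΔM = M_1 − M_2 = 7.033 − (13.612) = -6.579; smaller M is more luminous → Star 1.
L ratio = 10^(0.4 |ΔM|) = 10^2.632 = 428.2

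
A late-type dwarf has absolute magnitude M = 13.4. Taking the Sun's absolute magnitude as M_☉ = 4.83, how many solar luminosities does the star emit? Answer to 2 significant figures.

M − M_☉ = 13.4 − 4.83 = 8.570
L/L_☉ = 10^(−0.4 (M − M_☉)) = 10^-3.428 = 3.733×10^-4

L/L_☉ ≈ 3.7×10^-4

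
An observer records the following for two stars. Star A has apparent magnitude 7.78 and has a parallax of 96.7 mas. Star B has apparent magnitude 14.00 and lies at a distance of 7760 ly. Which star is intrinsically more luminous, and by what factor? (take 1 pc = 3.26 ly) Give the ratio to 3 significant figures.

Star A: p = 96.7 mas = 0.0967″ → d = 1/p = 10.34 pc
Star A: M = m − 5 log₁₀ d + 5 = 7.78 − 5·1.0146 + 5 = 7.707
Star B: d = 7760 ly / 3.26 = 2380 pc
Star B: M = m − 5 log₁₀ d + 5 = 14.00 − 5·3.3766 + 5 = 2.117
ΔM = M_A − M_B = 7.707 − (2.117) = 5.590; smaller M is more luminous → Star B.
L ratio = 10^(0.4 |ΔM|) = 10^2.236 = 172.2

Star B is more luminous, by a factor of 172.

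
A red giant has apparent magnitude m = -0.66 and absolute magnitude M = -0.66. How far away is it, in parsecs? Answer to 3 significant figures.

Distance modulus: m − M = -0.66 − (-0.66) = 0.000
m − M = 5 log₁₀ d − 5
log₁₀ d = (m − M)/5 + 1 = 1.0000
d = 10^1.0000 = 10.00 pc

d ≈ 10.0 pc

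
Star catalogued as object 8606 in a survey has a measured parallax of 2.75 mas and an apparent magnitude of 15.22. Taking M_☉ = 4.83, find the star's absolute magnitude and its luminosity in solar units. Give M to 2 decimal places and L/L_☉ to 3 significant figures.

M ≈ 7.42; L/L_☉ ≈ 0.0923

d = 1/p = 1000/2.75 mas = 363.6 pc
M = m − 5 log₁₀ d + 5 = 15.22 − 5·2.5607 + 5 = 7.417
M − M_☉ = 7.417 − 4.83 = 2.587
L/L_☉ = 10^(−0.4 × 2.587) = 0.09233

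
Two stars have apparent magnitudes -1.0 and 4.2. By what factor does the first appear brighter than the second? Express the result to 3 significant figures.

120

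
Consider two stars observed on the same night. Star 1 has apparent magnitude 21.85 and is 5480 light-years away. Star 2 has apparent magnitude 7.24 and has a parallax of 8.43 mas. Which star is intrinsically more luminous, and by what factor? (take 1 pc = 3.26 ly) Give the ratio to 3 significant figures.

Star 2 is more luminous, by a factor of 3480.

Star 1: d = 5480 ly / 3.26 = 1681 pc
Star 1: M = m − 5 log₁₀ d + 5 = 21.85 − 5·3.2256 + 5 = 10.722
Star 2: p = 8.43 mas = 8.43×10^-3″ → d = 1/p = 118.6 pc
Star 2: M = m − 5 log₁₀ d + 5 = 7.24 − 5·2.0742 + 5 = 1.869
ΔM = M_1 − M_2 = 10.722 − (1.869) = 8.853; smaller M is more luminous → Star 2.
L ratio = 10^(0.4 |ΔM|) = 10^3.541 = 3477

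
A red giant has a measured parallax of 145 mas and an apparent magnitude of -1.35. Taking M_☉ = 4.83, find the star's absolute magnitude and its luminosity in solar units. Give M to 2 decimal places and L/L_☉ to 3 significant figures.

M ≈ -0.54; L/L_☉ ≈ 141

d = 1/p = 1000/145 mas = 6.897 pc
M = m − 5 log₁₀ d + 5 = -1.35 − 5·0.8386 + 5 = -0.543
M − M_☉ = -0.543 − 4.83 = -5.373
L/L_☉ = 10^(−0.4 × -5.373) = 141.0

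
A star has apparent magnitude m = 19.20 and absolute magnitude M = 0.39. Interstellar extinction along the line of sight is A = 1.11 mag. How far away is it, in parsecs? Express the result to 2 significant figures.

d ≈ 35000 pc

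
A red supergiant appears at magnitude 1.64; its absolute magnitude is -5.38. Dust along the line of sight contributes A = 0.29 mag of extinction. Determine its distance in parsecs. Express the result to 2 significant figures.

m − M = 5 log₁₀(d/10 pc) + A  ⇒  1.64 − (-5.38) − 0.29 = 5 log₁₀(d/10)
6.730 = 5 log₁₀(d/10)
log₁₀ d = (m − M − A)/5 + 1 = 2.3460
d = 10^2.3460 = 221.8 pc

d ≈ 220 pc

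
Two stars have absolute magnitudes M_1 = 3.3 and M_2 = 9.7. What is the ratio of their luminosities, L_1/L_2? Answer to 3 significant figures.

L_1/L_2 ≈ 363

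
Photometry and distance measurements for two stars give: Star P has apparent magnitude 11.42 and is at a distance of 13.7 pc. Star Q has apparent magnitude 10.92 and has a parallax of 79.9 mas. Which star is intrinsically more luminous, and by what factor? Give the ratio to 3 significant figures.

Star P: M = m − 5 log₁₀ d + 5 = 11.42 − 5·1.1367 + 5 = 10.736
Star Q: p = 79.9 mas = 0.0799″ → d = 1/p = 12.52 pc
Star Q: M = m − 5 log₁₀ d + 5 = 10.92 − 5·1.0975 + 5 = 10.433
ΔM = M_P − M_Q = 10.736 − (10.433) = 0.304; smaller M is more luminous → Star Q.
L ratio = 10^(0.4 |ΔM|) = 10^0.121 = 1.323

Star Q is more luminous, by a factor of 1.32.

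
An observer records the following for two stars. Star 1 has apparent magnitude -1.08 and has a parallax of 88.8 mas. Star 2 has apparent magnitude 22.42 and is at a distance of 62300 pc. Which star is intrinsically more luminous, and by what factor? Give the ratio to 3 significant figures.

Star 1 is more luminous, by a factor of 82.1.

Star 1: p = 88.8 mas = 0.0888″ → d = 1/p = 11.26 pc
Star 1: M = m − 5 log₁₀ d + 5 = -1.08 − 5·1.0516 + 5 = -1.338
Star 2: M = m − 5 log₁₀ d + 5 = 22.42 − 5·4.7945 + 5 = 3.448
ΔM = M_1 − M_2 = -1.338 − (3.448) = -4.785; smaller M is more luminous → Star 1.
L ratio = 10^(0.4 |ΔM|) = 10^1.914 = 82.07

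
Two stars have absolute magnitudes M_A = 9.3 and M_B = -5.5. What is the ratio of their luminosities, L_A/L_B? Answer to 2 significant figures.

L_A/L_B ≈ 1.2×10^-6

ΔM = M_A − M_B = 14.8
L_A/L_B = 10^(−0.4 ΔM) = 10^-5.920 = 1.202×10^-6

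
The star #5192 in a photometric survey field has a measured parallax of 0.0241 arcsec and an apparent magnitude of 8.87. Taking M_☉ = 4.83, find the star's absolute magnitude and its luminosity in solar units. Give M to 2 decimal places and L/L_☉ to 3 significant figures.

M ≈ 5.78; L/L_☉ ≈ 0.417

d = 1/p = 1/0.0241″ = 41.49 pc
M = m − 5 log₁₀ d + 5 = 8.87 − 5·1.6180 + 5 = 5.780
M − M_☉ = 5.780 − 4.83 = 0.950
L/L_☉ = 10^(−0.4 × 0.950) = 0.4168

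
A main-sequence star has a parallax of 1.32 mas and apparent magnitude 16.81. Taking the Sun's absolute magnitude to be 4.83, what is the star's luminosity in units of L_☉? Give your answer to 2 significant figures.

L/L_☉ ≈ 0.093

d = 1/p = 1000/1.32 mas = 757.6 pc
M = m − 5 log₁₀ d + 5 = 16.81 − 5·2.8794 + 5 = 7.413
M − M_☉ = 7.413 − 4.83 = 2.583
L/L_☉ = 10^(−0.4 × 2.583) = 0.09265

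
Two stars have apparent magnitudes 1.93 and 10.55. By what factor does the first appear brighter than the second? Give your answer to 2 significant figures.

2800

Magnitude difference = -8.62
Flux ratio = 10^(−0.4 Δm) = 10^(−0.4 × -8.62) = 10^3.448 = 2805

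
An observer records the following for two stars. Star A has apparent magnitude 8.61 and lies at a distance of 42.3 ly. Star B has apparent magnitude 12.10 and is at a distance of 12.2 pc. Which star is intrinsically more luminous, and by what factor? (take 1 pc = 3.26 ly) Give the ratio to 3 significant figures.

Star A is more luminous, by a factor of 28.2.

Star A: d = 42.3 ly / 3.26 = 12.98 pc
Star A: M = m − 5 log₁₀ d + 5 = 8.61 − 5·1.1131 + 5 = 8.044
Star B: M = m − 5 log₁₀ d + 5 = 12.10 − 5·1.0864 + 5 = 11.668
ΔM = M_A − M_B = 8.044 − (11.668) = -3.624; smaller M is more luminous → Star A.
L ratio = 10^(0.4 |ΔM|) = 10^1.450 = 28.15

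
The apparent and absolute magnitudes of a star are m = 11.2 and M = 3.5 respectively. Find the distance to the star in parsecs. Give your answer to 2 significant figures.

d ≈ 350 pc

μ = m − M = 7.700
m − M = 5 log₁₀ d − 5
log₁₀ d = (m − M)/5 + 1 = 2.5400
d = 10^2.5400 = 346.7 pc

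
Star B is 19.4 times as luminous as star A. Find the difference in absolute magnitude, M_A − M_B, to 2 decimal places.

Pogson: ΔM = −2.5 log₁₀(ratio) = −2.5 log₁₀(19.4) = −2.5 × 1.2878 = -3.220
Star B is brighter so has the smaller magnitude: M_A − M_B is positive.

M_A − M_B ≈ 3.22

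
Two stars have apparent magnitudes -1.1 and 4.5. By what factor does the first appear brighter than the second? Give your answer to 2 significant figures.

Magnitude difference = -5.6
Flux ratio = 10^(−0.4 Δm) = 10^(−0.4 × -5.6) = 10^2.240 = 173.8

170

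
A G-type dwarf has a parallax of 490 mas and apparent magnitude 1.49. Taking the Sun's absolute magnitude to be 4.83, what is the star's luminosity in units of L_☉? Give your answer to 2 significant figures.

d = 1/p = 1000/490 mas = 2.041 pc
M = m − 5 log₁₀ d + 5 = 1.49 − 5·0.3098 + 5 = 4.941
M − M_☉ = 4.941 − 4.83 = 0.111
L/L_☉ = 10^(−0.4 × 0.111) = 0.9028

L/L_☉ ≈ 0.90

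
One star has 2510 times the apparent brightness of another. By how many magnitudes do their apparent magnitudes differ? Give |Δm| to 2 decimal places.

|Δm| ≈ 8.50

Pogson: Δm = −2.5 log₁₀(ratio) = −2.5 log₁₀(2510) = −2.5 × 3.3997 = -8.499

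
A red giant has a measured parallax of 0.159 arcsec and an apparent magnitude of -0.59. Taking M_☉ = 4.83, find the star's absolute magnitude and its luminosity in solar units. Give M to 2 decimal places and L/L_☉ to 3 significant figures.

M ≈ 0.42; L/L_☉ ≈ 58.2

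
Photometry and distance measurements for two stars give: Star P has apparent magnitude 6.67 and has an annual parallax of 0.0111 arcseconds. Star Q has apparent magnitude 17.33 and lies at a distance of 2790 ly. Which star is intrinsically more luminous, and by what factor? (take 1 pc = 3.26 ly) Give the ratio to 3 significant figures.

Star P: d = 1/p = 1/0.0111″ = 90.09 pc
Star P: M = m − 5 log₁₀ d + 5 = 6.67 − 5·1.9547 + 5 = 1.897
Star Q: d = 2790 ly / 3.26 = 855.8 pc
Star Q: M = m − 5 log₁₀ d + 5 = 17.33 − 5·2.9324 + 5 = 7.668
ΔM = M_P − M_Q = 1.897 − (7.668) = -5.771; smaller M is more luminous → Star P.
L ratio = 10^(0.4 |ΔM|) = 10^2.309 = 203.5

Star P is more luminous, by a factor of 204.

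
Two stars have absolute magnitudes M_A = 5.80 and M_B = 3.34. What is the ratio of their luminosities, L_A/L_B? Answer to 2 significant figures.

ΔM = M_A − M_B = 2.46
L_A/L_B = 10^(−0.4 ΔM) = 10^-0.984 = 0.1038

L_A/L_B ≈ 0.10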